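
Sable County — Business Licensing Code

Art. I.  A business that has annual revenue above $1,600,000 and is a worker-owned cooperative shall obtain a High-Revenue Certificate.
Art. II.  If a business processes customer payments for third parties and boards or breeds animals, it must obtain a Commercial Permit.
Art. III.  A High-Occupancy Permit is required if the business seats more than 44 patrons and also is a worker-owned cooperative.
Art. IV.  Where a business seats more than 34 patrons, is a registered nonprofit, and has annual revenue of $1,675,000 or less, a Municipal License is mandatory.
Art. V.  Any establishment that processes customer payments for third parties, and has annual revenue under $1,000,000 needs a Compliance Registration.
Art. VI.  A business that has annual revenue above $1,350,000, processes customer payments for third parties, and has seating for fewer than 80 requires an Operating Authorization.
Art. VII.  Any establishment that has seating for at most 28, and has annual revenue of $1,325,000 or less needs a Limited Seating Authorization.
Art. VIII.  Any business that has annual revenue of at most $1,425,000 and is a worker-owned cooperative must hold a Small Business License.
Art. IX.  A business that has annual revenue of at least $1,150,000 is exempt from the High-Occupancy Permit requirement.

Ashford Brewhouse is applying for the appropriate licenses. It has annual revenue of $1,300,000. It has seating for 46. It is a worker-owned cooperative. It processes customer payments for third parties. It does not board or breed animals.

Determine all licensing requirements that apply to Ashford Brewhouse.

Art. I. revenue $1,300,000 ≤ $1,600,000; is a worker-owned cooperative → High-Revenue Certificate not required.
Art. II. processes customer payments for third parties; does not board or breed animals → Commercial Permit not required.
Art. III. seating 46 > 44; is a worker-owned cooperative → High-Occupancy Permit required.
Art. IV. seating 46 > 34; is a worker-owned cooperative (not: is a registered nonprofit); revenue $1,300,000 ≤ $1,675,000 → Municipal License not required.
Art. V. processes customer payments for third parties; revenue $1,300,000 ≥ $1,000,000 → Compliance Registration not required.
Art. VI. revenue $1,300,000 ≤ $1,350,000; processes customer payments for third parties; seating 46 < 80 → Operating Authorization not required.
Art. VII. seating 46 > 28; revenue $1,300,000 ≤ $1,325,000 → Limited Seating Authorization not required.
Art. VIII. revenue $1,300,000 ≤ $1,425,000; is a worker-owned cooperative → Small Business License required.
Art. IX. revenue $1,300,000 ≥ $1,150,000 → exempt from High-Occupancy Permit.

Small Business License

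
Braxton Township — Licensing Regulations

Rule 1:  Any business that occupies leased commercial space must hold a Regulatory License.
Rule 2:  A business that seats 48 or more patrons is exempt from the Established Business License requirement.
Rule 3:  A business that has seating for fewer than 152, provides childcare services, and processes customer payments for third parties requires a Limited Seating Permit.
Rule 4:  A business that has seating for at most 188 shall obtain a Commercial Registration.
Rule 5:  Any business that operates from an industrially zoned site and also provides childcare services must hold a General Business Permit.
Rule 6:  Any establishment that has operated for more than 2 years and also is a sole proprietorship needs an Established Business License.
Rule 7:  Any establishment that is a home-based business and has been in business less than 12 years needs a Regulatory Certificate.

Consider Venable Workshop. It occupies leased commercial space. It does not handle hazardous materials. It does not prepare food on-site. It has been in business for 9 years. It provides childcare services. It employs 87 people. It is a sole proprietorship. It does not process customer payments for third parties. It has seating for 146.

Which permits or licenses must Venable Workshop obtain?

Rule 1: occupies leased commercial space → Regulatory License required.
Rule 2: seating 146 ≥ 48 → exempt from Established Business License.
Rule 3: seating 146 < 152; provides childcare services; does not process customer payments for third parties → Limited Seating Permit not required.
Rule 4: seating 146 ≤ 188 → Commercial Registration required.
Rule 5: occupies leased commercial space (not: operates from an industrially zoned site); provides childcare services → General Business Permit not required.
Rule 6: years in business 9 > 2; is a sole proprietorship → Established Business License required.
Rule 7: occupies leased commercial space (not: is a home-based business); years in business 9 < 12 → Regulatory Certificate not required.

Commercial Registration, Regulatory License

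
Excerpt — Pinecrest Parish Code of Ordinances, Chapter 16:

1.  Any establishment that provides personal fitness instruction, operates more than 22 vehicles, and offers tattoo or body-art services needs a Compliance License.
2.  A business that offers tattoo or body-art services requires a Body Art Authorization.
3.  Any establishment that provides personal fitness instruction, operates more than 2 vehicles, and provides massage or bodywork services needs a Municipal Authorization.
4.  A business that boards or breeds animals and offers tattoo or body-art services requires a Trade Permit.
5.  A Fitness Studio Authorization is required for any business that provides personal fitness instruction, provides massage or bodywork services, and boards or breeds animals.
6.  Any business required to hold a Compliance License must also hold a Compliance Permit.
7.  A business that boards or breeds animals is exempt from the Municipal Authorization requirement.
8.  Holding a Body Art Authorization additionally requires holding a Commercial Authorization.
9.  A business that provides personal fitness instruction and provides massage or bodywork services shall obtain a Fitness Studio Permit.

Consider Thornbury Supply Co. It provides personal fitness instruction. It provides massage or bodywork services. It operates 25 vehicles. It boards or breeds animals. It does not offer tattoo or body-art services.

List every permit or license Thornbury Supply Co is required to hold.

1. provides personal fitness instruction; vehicles 25 > 22; does not offer tattoo or body-art services → Compliance License not required.
2. does not offer tattoo or body-art services → Body Art Authorization not required.
3. provides personal fitness instruction; vehicles 25 > 2; provides massage or bodywork services → Municipal Authorization required.
4. boards or breeds animals; does not offer tattoo or body-art services → Trade Permit not required.
5. provides personal fitness instruction; provides massage or bodywork services; boards or breeds animals → Fitness Studio Authorization required.
6. Compliance License is not required → no effect.
7. boards or breeds animals → exempt from Municipal Authorization.
8. Body Art Authorization is not required → no effect.
9. provides personal fitness instruction; provides massage or bodywork services → Fitness Studio Permit required.

Fitness Studio Authorization, Fitness Studio Permit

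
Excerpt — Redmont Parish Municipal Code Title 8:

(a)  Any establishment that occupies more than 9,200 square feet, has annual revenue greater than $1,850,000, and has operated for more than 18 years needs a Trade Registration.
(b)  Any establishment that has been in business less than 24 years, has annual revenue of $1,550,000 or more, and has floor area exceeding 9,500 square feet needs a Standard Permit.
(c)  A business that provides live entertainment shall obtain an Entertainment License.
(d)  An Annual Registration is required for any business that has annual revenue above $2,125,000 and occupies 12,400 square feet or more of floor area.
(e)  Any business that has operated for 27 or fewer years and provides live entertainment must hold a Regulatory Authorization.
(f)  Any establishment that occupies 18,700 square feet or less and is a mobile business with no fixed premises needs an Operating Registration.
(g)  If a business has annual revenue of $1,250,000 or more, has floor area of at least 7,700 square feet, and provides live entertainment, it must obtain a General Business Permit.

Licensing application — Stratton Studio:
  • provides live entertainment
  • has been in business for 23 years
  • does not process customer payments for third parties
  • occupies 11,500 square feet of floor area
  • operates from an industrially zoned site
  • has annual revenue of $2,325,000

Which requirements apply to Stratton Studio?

Entertainment License, General Business Permit, Regulatory Authorization, Standard Permit, Trade Registration

(a) floor area 11,500 square feet > 9,200 square feet; revenue $2,325,000 > $1,850,000; years in business 23 > 18 → Trade Registration required.
(b) years in business 23 < 24; revenue $2,325,000 ≥ $1,550,000; floor area 11,500 square feet > 9,500 square feet → Standard Permit required.
(c) provides live entertainment → Entertainment License required.
(d) revenue $2,325,000 > $2,125,000; floor area 11,500 square feet < 12,400 square feet → Annual Registration not required.
(e) years in business 23 ≤ 27; provides live entertainment → Regulatory Authorization required.
(f) floor area 11,500 square feet ≤ 18,700 square feet; operates from an industrially zoned site (not: is a mobile business with no fixed premises) → Operating Registration not required.
(g) revenue $2,325,000 ≥ $1,250,000; floor area 11,500 square feet ≥ 7,700 square feet; provides live entertainment → General Business Permit required.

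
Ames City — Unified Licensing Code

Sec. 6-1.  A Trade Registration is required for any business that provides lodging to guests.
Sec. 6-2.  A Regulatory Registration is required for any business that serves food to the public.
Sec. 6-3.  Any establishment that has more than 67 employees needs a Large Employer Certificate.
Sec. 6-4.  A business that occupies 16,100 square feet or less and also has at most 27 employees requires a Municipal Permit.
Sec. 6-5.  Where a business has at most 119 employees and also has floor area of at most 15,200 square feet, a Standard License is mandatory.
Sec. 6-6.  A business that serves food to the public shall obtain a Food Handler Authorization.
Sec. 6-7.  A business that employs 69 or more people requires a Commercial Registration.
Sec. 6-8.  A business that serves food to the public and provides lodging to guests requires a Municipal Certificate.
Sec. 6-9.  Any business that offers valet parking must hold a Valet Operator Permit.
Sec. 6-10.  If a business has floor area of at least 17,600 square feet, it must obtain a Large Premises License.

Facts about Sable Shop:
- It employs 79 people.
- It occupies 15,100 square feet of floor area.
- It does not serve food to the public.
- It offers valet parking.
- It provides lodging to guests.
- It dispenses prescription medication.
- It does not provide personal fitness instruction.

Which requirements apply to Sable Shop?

Sec. 6-1. provides lodging to guests → Trade Registration required.
Sec. 6-2. does not serve food to the public → Regulatory Registration not required.
Sec. 6-3. employees 79 > 67 → Large Employer Certificate required.
Sec. 6-4. floor area 15,100 square feet ≤ 16,100 square feet; employees 79 > 27 → Municipal Permit not required.
Sec. 6-5. employees 79 ≤ 119; floor area 15,100 square feet ≤ 15,200 square feet → Standard License required.
Sec. 6-6. does not serve food to the public → Food Handler Authorization not required.
Sec. 6-7. employees 79 ≥ 69 → Commercial Registration required.
Sec. 6-8. does not serve food to the public; provides lodging to guests → Municipal Certificate not required.
Sec. 6-9. offers valet parking → Valet Operator Permit required.
Sec. 6-10. floor area 15,100 square feet < 17,600 square feet → Large Premises License not required.

Commercial Registration, Large Employer Certificate, Standard License, Trade Registration, Valet Operator Permit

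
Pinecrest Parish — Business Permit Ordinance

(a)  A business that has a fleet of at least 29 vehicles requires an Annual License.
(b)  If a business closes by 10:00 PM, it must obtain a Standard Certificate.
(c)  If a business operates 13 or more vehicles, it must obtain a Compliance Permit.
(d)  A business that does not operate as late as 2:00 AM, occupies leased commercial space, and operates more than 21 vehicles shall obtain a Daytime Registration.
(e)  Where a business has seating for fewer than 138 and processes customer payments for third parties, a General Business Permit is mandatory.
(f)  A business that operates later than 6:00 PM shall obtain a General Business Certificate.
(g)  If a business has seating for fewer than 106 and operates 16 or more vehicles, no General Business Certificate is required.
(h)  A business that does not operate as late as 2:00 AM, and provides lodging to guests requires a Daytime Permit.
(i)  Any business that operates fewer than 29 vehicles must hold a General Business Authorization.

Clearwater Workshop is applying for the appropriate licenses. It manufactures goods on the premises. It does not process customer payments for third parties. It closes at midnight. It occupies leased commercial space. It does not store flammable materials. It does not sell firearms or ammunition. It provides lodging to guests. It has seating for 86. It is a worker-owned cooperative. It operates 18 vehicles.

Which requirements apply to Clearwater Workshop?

(a) vehicles 18 < 29 → Annual License not required.
(b) closes midnight, after 10:00 PM → Standard Certificate not required.
(c) vehicles 18 ≥ 13 → Compliance Permit required.
(d) closes midnight, at/before 2:00 AM; occupies leased commercial space; vehicles 18 ≤ 21 → Daytime Registration not required.
(e) seating 86 < 138; does not process customer payments for third parties → General Business Permit not required.
(f) closes midnight, after 6:00 PM → General Business Certificate required.
(g) seating 86 < 106; vehicles 18 ≥ 16 → exempt from General Business Certificate.
(h) closes midnight, at/before 2:00 AM; provides lodging to guests → Daytime Permit required.
(i) vehicles 18 < 29 → General Business Authorization required.

Compliance Permit, Daytime Permit, General Business Authorization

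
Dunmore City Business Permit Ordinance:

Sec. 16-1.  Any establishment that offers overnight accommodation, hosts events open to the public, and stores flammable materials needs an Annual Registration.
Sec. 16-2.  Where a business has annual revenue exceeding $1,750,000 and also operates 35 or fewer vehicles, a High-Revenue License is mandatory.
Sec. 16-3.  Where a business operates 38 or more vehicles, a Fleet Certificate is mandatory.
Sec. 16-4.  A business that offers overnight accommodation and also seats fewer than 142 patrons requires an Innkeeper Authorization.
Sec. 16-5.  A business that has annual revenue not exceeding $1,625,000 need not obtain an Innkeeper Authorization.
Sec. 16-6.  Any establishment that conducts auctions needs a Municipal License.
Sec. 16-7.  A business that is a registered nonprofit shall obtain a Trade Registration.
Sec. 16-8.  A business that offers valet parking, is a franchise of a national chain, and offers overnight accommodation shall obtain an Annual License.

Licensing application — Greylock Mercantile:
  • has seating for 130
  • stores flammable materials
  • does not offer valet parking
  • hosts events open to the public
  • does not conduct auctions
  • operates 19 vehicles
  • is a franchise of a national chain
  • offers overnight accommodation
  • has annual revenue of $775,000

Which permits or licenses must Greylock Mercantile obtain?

Annual Registration

Sec. 16-1. offers overnight accommodation; hosts events open to the public; stores flammable materials → Annual Registration required.
Sec. 16-2. revenue $775,000 ≤ $1,750,000; vehicles 19 ≤ 35 → High-Revenue License not required.
Sec. 16-3. vehicles 19 < 38 → Fleet Certificate not required.
Sec. 16-4. offers overnight accommodation; seating 130 < 142 → Innkeeper Authorization required.
Sec. 16-5. revenue $775,000 ≤ $1,625,000 → exempt from Innkeeper Authorization.
Sec. 16-6. does not conduct auctions → Municipal License not required.
Sec. 16-7. is a franchise of a national chain (not: is a registered nonprofit) → Trade Registration not required.
Sec. 16-8. does not offer valet parking; is a franchise of a national chain; offers overnight accommodation → Annual License not required.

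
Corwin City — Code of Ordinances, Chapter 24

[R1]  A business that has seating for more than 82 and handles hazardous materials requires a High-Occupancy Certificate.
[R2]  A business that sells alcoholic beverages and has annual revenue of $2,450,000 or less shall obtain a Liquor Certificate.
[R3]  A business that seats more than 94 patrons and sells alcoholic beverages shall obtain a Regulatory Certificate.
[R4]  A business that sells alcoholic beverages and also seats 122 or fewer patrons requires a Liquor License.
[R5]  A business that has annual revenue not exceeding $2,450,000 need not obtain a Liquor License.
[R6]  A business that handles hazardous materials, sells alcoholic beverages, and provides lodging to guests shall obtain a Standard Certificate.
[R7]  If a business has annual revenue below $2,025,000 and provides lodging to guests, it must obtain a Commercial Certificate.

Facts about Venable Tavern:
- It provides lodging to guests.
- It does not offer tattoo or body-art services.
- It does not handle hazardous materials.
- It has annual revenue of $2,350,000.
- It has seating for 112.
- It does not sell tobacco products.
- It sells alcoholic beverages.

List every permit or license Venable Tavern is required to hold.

Liquor Certificate, Regulatory Certificate

[R1] seating 112 > 82; does not handle hazardous materials → High-Occupancy Certificate not required.
[R2] sells alcoholic beverages; revenue $2,350,000 ≤ $2,450,000 → Liquor Certificate required.
[R3] seating 112 > 94; sells alcoholic beverages → Regulatory Certificate required.
[R4] sells alcoholic beverages; seating 112 ≤ 122 → Liquor License required.
[R5] revenue $2,350,000 ≤ $2,450,000 → exempt from Liquor License.
[R6] does not handle hazardous materials; sells alcoholic beverages; provides lodging to guests → Standard Certificate not required.
[R7] revenue $2,350,000 ≥ $2,025,000; provides lodging to guests → Commercial Certificate not required.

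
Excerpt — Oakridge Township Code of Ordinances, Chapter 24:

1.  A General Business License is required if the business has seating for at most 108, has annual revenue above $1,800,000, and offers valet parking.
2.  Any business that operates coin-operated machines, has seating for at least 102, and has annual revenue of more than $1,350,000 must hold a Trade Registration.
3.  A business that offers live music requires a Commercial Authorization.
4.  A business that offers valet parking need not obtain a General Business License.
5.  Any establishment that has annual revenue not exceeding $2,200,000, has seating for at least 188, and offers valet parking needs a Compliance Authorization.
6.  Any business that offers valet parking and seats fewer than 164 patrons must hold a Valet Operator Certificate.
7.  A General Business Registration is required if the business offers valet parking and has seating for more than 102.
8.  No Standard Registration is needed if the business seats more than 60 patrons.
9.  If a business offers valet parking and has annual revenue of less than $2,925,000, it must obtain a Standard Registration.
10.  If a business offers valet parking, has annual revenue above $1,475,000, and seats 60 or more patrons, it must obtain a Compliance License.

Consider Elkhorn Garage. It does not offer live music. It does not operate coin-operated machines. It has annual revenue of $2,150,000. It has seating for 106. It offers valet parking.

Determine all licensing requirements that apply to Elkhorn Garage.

Compliance License, General Business Registration, Valet Operator Certificate

1. seating 106 ≤ 108; revenue $2,150,000 > $1,800,000; offers valet parking → General Business License required.
2. does not operate coin-operated machines; seating 106 ≥ 102; revenue $2,150,000 > $1,350,000 → Trade Registration not required.
3. does not offer live music → Commercial Authorization not required.
4. offers valet parking → exempt from General Business License.
5. revenue $2,150,000 ≤ $2,200,000; seating 106 < 188; offers valet parking → Compliance Authorization not required.
6. offers valet parking; seating 106 < 164 → Valet Operator Certificate required.
7. offers valet parking; seating 106 > 102 → General Business Registration required.
8. seating 106 > 60 → exempt from Standard Registration.
9. offers valet parking; revenue $2,150,000 < $2,925,000 → Standard Registration required.
10. offers valet parking; revenue $2,150,000 > $1,475,000; seating 106 ≥ 60 → Compliance License required.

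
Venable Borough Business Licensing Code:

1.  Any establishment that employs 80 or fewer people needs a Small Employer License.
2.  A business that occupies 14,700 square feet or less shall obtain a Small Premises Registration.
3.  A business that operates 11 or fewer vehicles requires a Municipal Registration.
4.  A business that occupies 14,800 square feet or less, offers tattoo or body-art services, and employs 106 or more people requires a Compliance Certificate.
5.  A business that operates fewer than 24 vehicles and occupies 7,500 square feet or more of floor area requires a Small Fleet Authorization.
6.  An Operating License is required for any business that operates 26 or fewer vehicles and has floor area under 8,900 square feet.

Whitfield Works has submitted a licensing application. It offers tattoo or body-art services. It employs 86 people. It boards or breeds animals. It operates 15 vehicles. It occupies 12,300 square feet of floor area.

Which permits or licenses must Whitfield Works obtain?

1. employees 86 > 80 → Small Employer License not required.
2. floor area 12,300 square feet ≤ 14,700 square feet → Small Premises Registration required.
3. vehicles 15 > 11 → Municipal Registration not required.
4. floor area 12,300 square feet ≤ 14,800 square feet; offers tattoo or body-art services; employees 86 < 106 → Compliance Certificate not required.
5. vehicles 15 < 24; floor area 12,300 square feet ≥ 7,500 square feet → Small Fleet Authorization required.
6. vehicles 15 ≤ 26; floor area 12,300 square feet ≥ 8,900 square feet → Operating License not required.

Small Fleet Authorization, Small Premises Registration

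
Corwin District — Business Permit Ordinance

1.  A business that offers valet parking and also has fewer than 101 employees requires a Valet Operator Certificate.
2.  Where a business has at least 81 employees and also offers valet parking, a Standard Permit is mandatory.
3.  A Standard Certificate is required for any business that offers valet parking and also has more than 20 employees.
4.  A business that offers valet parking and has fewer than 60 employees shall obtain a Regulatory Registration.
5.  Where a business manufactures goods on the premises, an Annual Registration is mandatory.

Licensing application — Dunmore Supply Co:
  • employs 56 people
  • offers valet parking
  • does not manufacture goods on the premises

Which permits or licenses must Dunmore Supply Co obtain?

Regulatory Registration, Standard Certificate, Valet Operator Certificate

1. offers valet parking; employees 56 < 101 → Valet Operator Certificate required.
2. employees 56 < 81; offers valet parking → Standard Permit not required.
3. offers valet parking; employees 56 > 20 → Standard Certificate required.
4. offers valet parking; employees 56 < 60 → Regulatory Registration required.
5. does not manufacture goods on the premises → Annual Registration not required.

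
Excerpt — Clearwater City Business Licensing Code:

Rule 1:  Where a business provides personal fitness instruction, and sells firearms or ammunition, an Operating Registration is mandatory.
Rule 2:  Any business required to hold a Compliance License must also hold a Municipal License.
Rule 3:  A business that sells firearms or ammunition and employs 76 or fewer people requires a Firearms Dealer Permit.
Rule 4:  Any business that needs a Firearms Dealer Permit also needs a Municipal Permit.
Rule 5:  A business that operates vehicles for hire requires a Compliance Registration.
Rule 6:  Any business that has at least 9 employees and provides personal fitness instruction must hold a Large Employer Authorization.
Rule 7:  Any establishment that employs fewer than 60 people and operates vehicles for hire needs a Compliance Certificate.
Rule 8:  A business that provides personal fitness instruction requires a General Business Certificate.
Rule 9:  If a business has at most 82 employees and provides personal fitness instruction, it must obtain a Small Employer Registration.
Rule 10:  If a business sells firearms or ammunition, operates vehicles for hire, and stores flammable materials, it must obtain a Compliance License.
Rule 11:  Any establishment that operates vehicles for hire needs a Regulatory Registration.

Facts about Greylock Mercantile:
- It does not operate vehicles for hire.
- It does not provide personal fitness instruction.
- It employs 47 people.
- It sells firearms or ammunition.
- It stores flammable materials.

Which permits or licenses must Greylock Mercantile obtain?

Firearms Dealer Permit, Municipal Permit

Rule 1: does not provide personal fitness instruction; sells firearms or ammunition → Operating Registration not required.
Rule 2: Compliance License is not required → no effect.
Rule 3: sells firearms or ammunition; employees 47 ≤ 76 → Firearms Dealer Permit required.
Rule 4: Firearms Dealer Permit is required → Municipal Permit also required.
Rule 5: does not operate vehicles for hire → Compliance Registration not required.
Rule 6: employees 47 ≥ 9; does not provide personal fitness instruction → Large Employer Authorization not required.
Rule 7: employees 47 < 60; does not operate vehicles for hire → Compliance Certificate not required.
Rule 8: does not provide personal fitness instruction → General Business Certificate not required.
Rule 9: employees 47 ≤ 82; does not provide personal fitness instruction → Small Employer Registration not required.
Rule 10: sells firearms or ammunition; does not operate vehicles for hire; stores flammable materials → Compliance License not required.
Rule 11: does not operate vehicles for hire → Regulatory Registration not required.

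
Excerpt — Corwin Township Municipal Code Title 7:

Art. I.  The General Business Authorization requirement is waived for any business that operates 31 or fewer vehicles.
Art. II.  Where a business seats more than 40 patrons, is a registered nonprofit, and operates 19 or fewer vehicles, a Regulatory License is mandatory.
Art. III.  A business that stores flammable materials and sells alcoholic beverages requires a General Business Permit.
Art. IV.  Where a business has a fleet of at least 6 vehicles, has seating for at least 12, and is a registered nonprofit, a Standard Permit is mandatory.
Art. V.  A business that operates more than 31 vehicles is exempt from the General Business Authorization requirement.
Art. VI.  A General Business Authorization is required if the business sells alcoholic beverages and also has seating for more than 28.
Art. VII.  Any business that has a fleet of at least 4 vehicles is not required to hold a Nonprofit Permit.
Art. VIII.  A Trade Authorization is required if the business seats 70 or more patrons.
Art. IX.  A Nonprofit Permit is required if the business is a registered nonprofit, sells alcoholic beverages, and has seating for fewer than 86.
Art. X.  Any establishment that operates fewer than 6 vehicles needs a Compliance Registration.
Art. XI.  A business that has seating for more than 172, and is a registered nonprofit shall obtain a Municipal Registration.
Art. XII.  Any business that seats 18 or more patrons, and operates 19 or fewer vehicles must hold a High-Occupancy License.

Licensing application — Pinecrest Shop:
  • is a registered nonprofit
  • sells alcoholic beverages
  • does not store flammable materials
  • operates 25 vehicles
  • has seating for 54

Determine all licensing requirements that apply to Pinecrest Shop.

Standard Permit

Art. I. vehicles 25 ≤ 31 → exempt from General Business Authorization.
Art. II. seating 54 > 40; is a registered nonprofit; vehicles 25 > 19 → Regulatory License not required.
Art. III. does not store flammable materials; sells alcoholic beverages → General Business Permit not required.
Art. IV. vehicles 25 ≥ 6; seating 54 ≥ 12; is a registered nonprofit → Standard Permit required.
Art. V. vehicles 25 ≤ 31 → General Business Authorization exemption does not apply.
Art. VI. sells alcoholic beverages; seating 54 > 28 → General Business Authorization required.
Art. VII. vehicles 25 ≥ 4 → exempt from Nonprofit Permit.
Art. VIII. seating 54 < 70 → Trade Authorization not required.
Art. IX. is a registered nonprofit; sells alcoholic beverages; seating 54 < 86 → Nonprofit Permit required.
Art. X. vehicles 25 ≥ 6 → Compliance Registration not required.
Art. XI. seating 54 ≤ 172; is a registered nonprofit → Municipal Registration not required.
Art. XII. seating 54 ≥ 18; vehicles 25 > 19 → High-Occupancy License not required.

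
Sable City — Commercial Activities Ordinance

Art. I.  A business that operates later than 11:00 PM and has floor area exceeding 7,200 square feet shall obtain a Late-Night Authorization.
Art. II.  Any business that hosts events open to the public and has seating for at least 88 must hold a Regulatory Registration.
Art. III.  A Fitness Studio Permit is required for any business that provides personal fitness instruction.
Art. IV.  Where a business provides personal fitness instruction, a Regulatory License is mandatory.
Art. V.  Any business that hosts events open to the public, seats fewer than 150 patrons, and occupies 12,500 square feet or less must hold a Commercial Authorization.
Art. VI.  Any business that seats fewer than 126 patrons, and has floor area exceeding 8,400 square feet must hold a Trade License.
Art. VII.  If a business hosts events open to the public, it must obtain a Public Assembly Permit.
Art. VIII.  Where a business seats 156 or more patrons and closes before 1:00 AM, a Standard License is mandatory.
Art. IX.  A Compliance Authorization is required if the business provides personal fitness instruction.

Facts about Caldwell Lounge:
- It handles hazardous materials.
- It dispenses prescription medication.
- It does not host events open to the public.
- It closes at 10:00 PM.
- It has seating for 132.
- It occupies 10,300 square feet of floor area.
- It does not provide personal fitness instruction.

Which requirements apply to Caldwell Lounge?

Art. I. closes 10:00 PM, at/before 11:00 PM; floor area 10,300 square feet > 7,200 square feet → Late-Night Authorization not required.
Art. II. does not host events open to the public; seating 132 ≥ 88 → Regulatory Registration not required.
Art. III. does not provide personal fitness instruction → Fitness Studio Permit not required.
Art. IV. does not provide personal fitness instruction → Regulatory License not required.
Art. V. does not host events open to the public; seating 132 < 150; floor area 10,300 square feet ≤ 12,500 square feet → Commercial Authorization not required.
Art. VI. seating 132 ≥ 126; floor area 10,300 square feet > 8,400 square feet → Trade License not required.
Art. VII. does not host events open to the public → Public Assembly Permit not required.
Art. VIII. seating 132 < 156; closes 10:00 PM, at/before 1:00 AM → Standard License not required.
Art. IX. does not provide personal fitness instruction → Compliance Authorization not required.

None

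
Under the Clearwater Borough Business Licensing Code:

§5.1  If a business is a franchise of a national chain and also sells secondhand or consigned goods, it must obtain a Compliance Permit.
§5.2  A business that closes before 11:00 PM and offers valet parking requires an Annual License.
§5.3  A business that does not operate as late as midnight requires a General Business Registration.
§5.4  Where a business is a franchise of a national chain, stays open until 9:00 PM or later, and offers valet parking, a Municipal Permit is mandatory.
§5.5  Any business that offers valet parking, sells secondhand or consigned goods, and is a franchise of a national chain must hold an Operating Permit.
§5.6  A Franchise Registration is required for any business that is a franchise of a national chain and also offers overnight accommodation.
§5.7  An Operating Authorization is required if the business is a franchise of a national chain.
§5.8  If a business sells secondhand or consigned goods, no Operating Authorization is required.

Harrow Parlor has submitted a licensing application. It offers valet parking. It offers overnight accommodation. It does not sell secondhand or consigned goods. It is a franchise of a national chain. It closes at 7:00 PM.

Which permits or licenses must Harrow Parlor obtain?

§5.1 is a franchise of a national chain; does not sell secondhand or consigned goods → Compliance Permit not required.
§5.2 closes 7:00 PM, at/before 11:00 PM; offers valet parking → Annual License required.
§5.3 closes 7:00 PM, at/before midnight → General Business Registration required.
§5.4 is a franchise of a national chain; closes 7:00 PM, at/before 9:00 PM; offers valet parking → Municipal Permit not required.
§5.5 offers valet parking; does not sell secondhand or consigned goods; is a franchise of a national chain → Operating Permit not required.
§5.6 is a franchise of a national chain; offers overnight accommodation → Franchise Registration required.
§5.7 is a franchise of a national chain → Operating Authorization required.
§5.8 does not sell secondhand or consigned goods → Operating Authorization exemption does not apply.

Annual License, Franchise Registration, General Business Registration, Operating Authorization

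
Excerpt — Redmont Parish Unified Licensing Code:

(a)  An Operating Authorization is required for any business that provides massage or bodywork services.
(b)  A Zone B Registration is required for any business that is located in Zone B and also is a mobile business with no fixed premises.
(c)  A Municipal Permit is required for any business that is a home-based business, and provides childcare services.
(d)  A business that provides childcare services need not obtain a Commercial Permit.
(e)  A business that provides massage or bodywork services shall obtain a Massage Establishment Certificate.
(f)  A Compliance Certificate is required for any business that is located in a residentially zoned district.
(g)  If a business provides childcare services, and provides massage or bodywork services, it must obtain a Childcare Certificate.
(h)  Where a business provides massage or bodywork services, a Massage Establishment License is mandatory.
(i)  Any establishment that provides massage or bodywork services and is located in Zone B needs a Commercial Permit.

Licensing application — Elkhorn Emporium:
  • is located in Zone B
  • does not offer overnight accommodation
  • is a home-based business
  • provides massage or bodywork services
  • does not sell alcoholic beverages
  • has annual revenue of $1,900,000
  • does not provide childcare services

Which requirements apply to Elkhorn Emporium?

(a) provides massage or bodywork services → Operating Authorization required.
(b) is located in Zone B; is a home-based business (not: is a mobile business with no fixed premises) → Zone B Registration not required.
(c) is a home-based business; does not provide childcare services → Municipal Permit not required.
(d) does not provide childcare services → Commercial Permit exemption does not apply.
(e) provides massage or bodywork services → Massage Establishment Certificate required.
(f) is located in Zone B (not: is located in a residentially zoned district) → Compliance Certificate not required.
(g) does not provide childcare services; provides massage or bodywork services → Childcare Certificate not required.
(h) provides massage or bodywork services → Massage Establishment License required.
(i) provides massage or bodywork services; is located in Zone B → Commercial Permit required.

Commercial Permit, Massage Establishment Certificate, Massage Establishment License, Operating Authorization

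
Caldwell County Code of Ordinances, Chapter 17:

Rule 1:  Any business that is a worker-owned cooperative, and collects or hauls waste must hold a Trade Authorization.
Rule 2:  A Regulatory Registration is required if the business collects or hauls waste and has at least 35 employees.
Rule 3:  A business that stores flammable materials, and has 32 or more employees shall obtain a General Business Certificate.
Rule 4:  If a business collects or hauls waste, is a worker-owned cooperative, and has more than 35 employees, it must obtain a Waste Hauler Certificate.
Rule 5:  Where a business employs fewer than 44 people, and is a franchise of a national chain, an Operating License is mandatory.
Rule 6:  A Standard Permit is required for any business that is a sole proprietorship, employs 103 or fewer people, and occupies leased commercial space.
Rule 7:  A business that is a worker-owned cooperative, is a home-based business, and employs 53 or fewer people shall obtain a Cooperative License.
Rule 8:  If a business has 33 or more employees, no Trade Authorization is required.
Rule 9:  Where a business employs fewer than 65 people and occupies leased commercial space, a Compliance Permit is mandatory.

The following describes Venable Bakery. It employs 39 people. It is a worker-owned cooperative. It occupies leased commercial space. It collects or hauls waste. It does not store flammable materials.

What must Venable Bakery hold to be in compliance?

Rule 1: is a worker-owned cooperative; collects or hauls waste → Trade Authorization required.
Rule 2: collects or hauls waste; employees 39 ≥ 35 → Regulatory Registration required.
Rule 3: does not store flammable materials; employees 39 ≥ 32 → General Business Certificate not required.
Rule 4: collects or hauls waste; is a worker-owned cooperative; employees 39 > 35 → Waste Hauler Certificate required.
Rule 5: employees 39 < 44; is a worker-owned cooperative (not: is a franchise of a national chain) → Operating License not required.
Rule 6: is a worker-owned cooperative (not: is a sole proprietorship); employees 39 ≤ 103; occupies leased commercial space → Standard Permit not required.
Rule 7: is a worker-owned cooperative; occupies leased commercial space (not: is a home-based business); employees 39 ≤ 53 → Cooperative License not required.
Rule 8: employees 39 ≥ 33 → exempt from Trade Authorization.
Rule 9: employees 39 < 65; occupies leased commercial space → Compliance Permit required.

Compliance Permit, Regulatory Registration, Waste Hauler Certificate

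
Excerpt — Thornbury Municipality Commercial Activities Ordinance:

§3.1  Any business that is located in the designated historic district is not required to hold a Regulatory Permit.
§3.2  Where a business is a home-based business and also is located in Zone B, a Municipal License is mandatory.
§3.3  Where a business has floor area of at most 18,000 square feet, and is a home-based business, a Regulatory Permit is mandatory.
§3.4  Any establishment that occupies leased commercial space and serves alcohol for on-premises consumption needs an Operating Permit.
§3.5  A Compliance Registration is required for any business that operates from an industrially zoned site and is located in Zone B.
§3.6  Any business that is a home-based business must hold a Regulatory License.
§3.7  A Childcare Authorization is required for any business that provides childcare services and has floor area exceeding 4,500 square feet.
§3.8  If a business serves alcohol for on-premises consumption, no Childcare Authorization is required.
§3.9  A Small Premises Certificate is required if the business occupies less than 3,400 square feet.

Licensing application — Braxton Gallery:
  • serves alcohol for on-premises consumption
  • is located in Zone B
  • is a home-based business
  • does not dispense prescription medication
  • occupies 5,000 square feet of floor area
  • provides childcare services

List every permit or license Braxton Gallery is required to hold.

Municipal License, Regulatory License, Regulatory Permit

§3.1 is located in Zone B (not: is located in the designated historic district) → Regulatory Permit exemption does not apply.
§3.2 is a home-based business; is located in Zone B → Municipal License required.
§3.3 floor area 5,000 square feet ≤ 18,000 square feet; is a home-based business → Regulatory Permit required.
§3.4 is a home-based business (not: occupies leased commercial space); serves alcohol for on-premises consumption → Operating Permit not required.
§3.5 is a home-based business (not: operates from an industrially zoned site); is located in Zone B → Compliance Registration not required.
§3.6 is a home-based business → Regulatory License required.
§3.7 provides childcare services; floor area 5,000 square feet > 4,500 square feet → Childcare Authorization required.
§3.8 serves alcohol for on-premises consumption → exempt from Childcare Authorization.
§3.9 floor area 5,000 square feet ≥ 3,400 square feet → Small Premises Certificate not required.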